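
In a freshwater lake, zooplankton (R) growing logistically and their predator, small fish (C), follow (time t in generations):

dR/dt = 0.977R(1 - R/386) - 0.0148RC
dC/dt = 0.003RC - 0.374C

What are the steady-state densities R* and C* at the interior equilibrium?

R* ≈ 125, C* ≈ 44.7

From dC/dt = 0 with C > 0: 0.003R* = 0.374, so R* = 125.
Substitute into dR/dt = 0: 0.977(1 - 125/386) = 0.0148C*.
The bracket is 0.677, giving C* = 0.661/0.0148 = 44.7.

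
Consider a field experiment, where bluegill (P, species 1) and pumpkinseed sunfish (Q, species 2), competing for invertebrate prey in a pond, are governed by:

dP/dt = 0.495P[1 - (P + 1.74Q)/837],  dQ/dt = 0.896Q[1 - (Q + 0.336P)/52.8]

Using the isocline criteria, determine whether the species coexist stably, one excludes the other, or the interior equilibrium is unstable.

species 1 excludes species 2

Compare the nullcline intercepts: K1/α12 = 837/1.74 = 481 > K2 = 52.8; K2/α21 = 52.8/0.336 = 157 < K1 = 837.
Since the inequalities point opposite ways, species 1 can invade but species 2 cannot.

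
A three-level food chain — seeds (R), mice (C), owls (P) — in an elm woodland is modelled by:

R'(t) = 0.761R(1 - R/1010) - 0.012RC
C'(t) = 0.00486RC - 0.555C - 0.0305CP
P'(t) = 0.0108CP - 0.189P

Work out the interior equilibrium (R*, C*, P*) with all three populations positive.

R* ≈ 731, C* ≈ 17.5, P* ≈ 98.3

From dP/dt = 0: 0.0108C* = 0.189, so C* = 17.5.
From dR/dt = 0: 0.761(1 - R*/1010) = 0.012·17.5, giving R* = 1010·(1 - 0.276) = 731.
From dC/dt = 0: 0.00486·731 - 0.555 = 0.0305P*, so P* = 3/0.0305 = 98.3.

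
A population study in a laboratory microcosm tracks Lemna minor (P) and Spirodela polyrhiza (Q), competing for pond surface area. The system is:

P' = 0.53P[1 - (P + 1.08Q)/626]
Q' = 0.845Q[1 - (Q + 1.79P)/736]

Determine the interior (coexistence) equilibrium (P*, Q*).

P* ≈ 181, Q* ≈ 412

Setting both brackets to zero gives the nullclines P + 1.08Q = 626 and 1.79P + Q = 736.
Substituting Q = 736 - 1.79P into the first: P(1 - 1.08·1.79) = 626 - 1.08·736.
So P* = -169/-0.933 = 181, and then Q* = 736 - 1.79·181 = 412.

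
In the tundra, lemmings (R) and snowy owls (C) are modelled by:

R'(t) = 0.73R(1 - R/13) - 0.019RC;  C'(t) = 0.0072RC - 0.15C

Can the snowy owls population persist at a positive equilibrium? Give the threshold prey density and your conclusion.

Threshold R = 20.8; K < 20.8, so no, the predator goes extinct.

The predator equation gives dC/dt > 0 only when R > 0.15/0.0072 = 20.8.
Without the predator, R → K = 13. Since 13 < 20.8, the predator cannot invade.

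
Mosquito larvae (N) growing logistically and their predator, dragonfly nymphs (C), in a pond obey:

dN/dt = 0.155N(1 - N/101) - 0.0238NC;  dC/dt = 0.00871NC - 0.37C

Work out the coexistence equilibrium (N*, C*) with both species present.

N* ≈ 42.5, C* ≈ 3.77

From dC/dt = 0 with C > 0: 0.00871N* = 0.37, so N* = 42.5.
Substitute into dN/dt = 0: 0.155(1 - 42.5/101) = 0.0238C*.
The bracket is 0.579, giving C* = 0.0898/0.0238 = 3.77.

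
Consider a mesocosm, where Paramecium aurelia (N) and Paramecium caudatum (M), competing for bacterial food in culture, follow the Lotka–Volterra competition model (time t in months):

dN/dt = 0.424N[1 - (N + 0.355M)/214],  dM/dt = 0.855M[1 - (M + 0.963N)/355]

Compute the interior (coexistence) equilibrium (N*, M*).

Setting both brackets to zero gives the nullclines N + 0.355M = 214 and 0.963N + M = 355.
Substituting M = 355 - 0.963N into the first: N(1 - 0.355·0.963) = 214 - 0.355·355.
So N* = 88/0.658 = 134, and then M* = 355 - 0.963·134 = 226.

N* ≈ 134, M* ≈ 226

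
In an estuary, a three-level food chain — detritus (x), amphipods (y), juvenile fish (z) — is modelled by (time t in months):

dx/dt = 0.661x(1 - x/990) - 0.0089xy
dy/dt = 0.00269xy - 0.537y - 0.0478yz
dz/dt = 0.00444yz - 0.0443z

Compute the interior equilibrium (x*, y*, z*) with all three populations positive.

From dz/dt = 0: 0.00444y* = 0.0443, so y* = 9.98.
From dx/dt = 0: 0.661(1 - x*/990) = 0.0089·9.98, giving x* = 990·(1 - 0.134) = 857.
From dy/dt = 0: 0.00269·857 - 0.537 = 0.0478z*, so z* = 1.77/0.0478 = 37.

x* ≈ 857, y* ≈ 9.98, z* ≈ 37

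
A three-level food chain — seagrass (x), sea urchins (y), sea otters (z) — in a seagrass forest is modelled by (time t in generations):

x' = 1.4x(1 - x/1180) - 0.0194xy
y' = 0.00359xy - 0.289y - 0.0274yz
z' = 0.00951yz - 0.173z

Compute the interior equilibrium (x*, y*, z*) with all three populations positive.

From dz/dt = 0: 0.00951y* = 0.173, so y* = 18.2.
From dx/dt = 0: 1.4(1 - x*/1180) = 0.0194·18.2, giving x* = 1180·(1 - 0.252) = 883.
From dy/dt = 0: 0.00359·883 - 0.289 = 0.0274z*, so z* = 2.88/0.0274 = 105.

x* ≈ 883, y* ≈ 18.2, z* ≈ 105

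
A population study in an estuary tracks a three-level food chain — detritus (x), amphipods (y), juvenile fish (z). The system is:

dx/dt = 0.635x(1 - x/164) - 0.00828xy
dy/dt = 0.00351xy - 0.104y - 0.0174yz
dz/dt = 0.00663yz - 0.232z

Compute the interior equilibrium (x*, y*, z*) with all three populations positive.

From dz/dt = 0: 0.00663y* = 0.232, so y* = 35.
From dx/dt = 0: 0.635(1 - x*/164) = 0.00828·35, giving x* = 164·(1 - 0.456) = 89.2.
From dy/dt = 0: 0.00351·89.2 - 0.104 = 0.0174z*, so z* = 0.209/0.0174 = 12.

x* ≈ 89.2, y* ≈ 35, z* ≈ 12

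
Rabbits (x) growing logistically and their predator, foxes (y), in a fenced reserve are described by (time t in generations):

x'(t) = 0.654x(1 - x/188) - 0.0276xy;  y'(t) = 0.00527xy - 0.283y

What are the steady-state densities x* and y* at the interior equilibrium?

x* ≈ 53.7, y* ≈ 16.9

From dy/dt = 0 with y > 0: 0.00527x* = 0.283, so x* = 53.7.
Substitute into dx/dt = 0: 0.654(1 - 53.7/188) = 0.0276y*.
The bracket is 0.714, giving y* = 0.467/0.0276 = 16.9.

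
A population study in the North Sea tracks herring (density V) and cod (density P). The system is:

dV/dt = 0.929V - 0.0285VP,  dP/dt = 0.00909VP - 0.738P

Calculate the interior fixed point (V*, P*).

V* ≈ 81.2, P* ≈ 32.6

Set dP/dt = 0 with P > 0: 0.00909V - 0.738 = 0, so V* = 0.738/0.00909 = 81.2.
Set dV/dt = 0 with V > 0: 0.929 - 0.0285P = 0, so P* = 0.929/0.0285 = 32.6.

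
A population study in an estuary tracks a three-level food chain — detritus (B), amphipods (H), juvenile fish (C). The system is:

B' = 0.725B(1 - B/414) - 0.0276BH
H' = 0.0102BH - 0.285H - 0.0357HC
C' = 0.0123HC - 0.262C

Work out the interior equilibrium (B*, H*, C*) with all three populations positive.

B* ≈ 78.3, H* ≈ 21.3, C* ≈ 14.4

From dC/dt = 0: 0.0123H* = 0.262, so H* = 21.3.
From dB/dt = 0: 0.725(1 - B*/414) = 0.0276·21.3, giving B* = 414·(1 - 0.811) = 78.3.
From dH/dt = 0: 0.0102·78.3 - 0.285 = 0.0357C*, so C* = 0.514/0.0357 = 14.4.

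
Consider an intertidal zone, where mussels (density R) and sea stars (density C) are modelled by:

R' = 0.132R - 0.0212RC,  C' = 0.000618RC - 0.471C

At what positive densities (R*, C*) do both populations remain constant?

R* ≈ 762, C* ≈ 6.23

Set dC/dt = 0 with C > 0: 0.000618R - 0.471 = 0, so R* = 0.471/0.000618 = 762.
Set dR/dt = 0 with R > 0: 0.132 - 0.0212C = 0, so C* = 0.132/0.0212 = 6.23.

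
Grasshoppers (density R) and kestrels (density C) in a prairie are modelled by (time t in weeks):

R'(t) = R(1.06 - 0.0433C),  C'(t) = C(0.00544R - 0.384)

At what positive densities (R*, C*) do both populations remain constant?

R* ≈ 70.6, C* ≈ 24.5

Set dC/dt = 0 with C > 0: 0.00544R - 0.384 = 0, so R* = 0.384/0.00544 = 70.6.
Set dR/dt = 0 with R > 0: 1.06 - 0.0433C = 0, so C* = 1.06/0.0433 = 24.5.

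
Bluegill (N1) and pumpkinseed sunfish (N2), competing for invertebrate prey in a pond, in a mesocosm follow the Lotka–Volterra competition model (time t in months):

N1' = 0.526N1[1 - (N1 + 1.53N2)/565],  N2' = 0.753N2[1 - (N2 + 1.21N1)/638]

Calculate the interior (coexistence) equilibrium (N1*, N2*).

N1* ≈ 483, N2* ≈ 53.6

Setting both brackets to zero gives the nullclines N1 + 1.53N2 = 565 and 1.21N1 + N2 = 638.
Substituting N2 = 638 - 1.21N1 into the first: N1(1 - 1.53·1.21) = 565 - 1.53·638.
So N1* = -411/-0.851 = 483, and then N2* = 638 - 1.21·483 = 53.6.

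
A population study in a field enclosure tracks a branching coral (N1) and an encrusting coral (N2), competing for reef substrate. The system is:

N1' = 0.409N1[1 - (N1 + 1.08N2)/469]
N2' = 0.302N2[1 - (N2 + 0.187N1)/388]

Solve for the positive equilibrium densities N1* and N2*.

Setting both brackets to zero gives the nullclines N1 + 1.08N2 = 469 and 0.187N1 + N2 = 388.
Substituting N2 = 388 - 0.187N1 into the first: N1(1 - 1.08·0.187) = 469 - 1.08·388.
So N1* = 50/0.798 = 62.6, and then N2* = 388 - 0.187·62.6 = 376.

N1* ≈ 62.6, N2* ≈ 376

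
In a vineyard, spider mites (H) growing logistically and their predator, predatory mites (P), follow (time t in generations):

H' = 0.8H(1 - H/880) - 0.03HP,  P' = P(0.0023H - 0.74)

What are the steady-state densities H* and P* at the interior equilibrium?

From dP/dt = 0 with P > 0: 0.0023H* = 0.74, so H* = 322.
Substitute into dH/dt = 0: 0.8(1 - 322/880) = 0.03P*.
The bracket is 0.634, giving P* = 0.508/0.03 = 16.9.

H* ≈ 322, P* ≈ 16.9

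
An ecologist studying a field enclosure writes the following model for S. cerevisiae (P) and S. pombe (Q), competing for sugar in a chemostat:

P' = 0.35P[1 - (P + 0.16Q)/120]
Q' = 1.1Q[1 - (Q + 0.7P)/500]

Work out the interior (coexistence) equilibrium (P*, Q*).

P* ≈ 45, Q* ≈ 468

Setting both brackets to zero gives the nullclines P + 0.16Q = 120 and 0.7P + Q = 500.
Substituting Q = 500 - 0.7P into the first: P(1 - 0.16·0.7) = 120 - 0.16·500.
So P* = 40/0.888 = 45, and then Q* = 500 - 0.7·45 = 468.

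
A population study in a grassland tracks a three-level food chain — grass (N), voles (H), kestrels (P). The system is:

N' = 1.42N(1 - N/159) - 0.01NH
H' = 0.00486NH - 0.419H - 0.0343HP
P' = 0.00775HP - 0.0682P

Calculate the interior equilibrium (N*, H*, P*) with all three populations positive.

From dP/dt = 0: 0.00775H* = 0.0682, so H* = 8.8.
From dN/dt = 0: 1.42(1 - N*/159) = 0.01·8.8, giving N* = 159·(1 - 0.062) = 149.
From dH/dt = 0: 0.00486·149 - 0.419 = 0.0343P*, so P* = 0.306/0.0343 = 8.92.

N* ≈ 149, H* ≈ 8.8, P* ≈ 8.92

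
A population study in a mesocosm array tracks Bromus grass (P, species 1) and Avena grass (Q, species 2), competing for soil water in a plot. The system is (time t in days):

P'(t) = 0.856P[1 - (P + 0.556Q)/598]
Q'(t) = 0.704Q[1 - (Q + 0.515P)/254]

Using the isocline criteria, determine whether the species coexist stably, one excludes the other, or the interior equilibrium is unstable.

species 1 excludes species 2

Compare the nullcline intercepts: K1/α12 = 598/0.556 = 1080 > K2 = 254; K2/α21 = 254/0.515 = 493 < K1 = 598.
Since the inequalities point opposite ways, species 1 can invade but species 2 cannot.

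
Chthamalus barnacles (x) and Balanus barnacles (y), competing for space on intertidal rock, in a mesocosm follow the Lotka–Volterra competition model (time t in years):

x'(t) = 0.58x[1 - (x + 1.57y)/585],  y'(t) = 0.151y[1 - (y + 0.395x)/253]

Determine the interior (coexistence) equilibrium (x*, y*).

Setting both brackets to zero gives the nullclines x + 1.57y = 585 and 0.395x + y = 253.
Substituting y = 253 - 0.395x into the first: x(1 - 1.57·0.395) = 585 - 1.57·253.
So x* = 188/0.38 = 494, and then y* = 253 - 0.395·494 = 57.7.

x* ≈ 494, y* ≈ 57.7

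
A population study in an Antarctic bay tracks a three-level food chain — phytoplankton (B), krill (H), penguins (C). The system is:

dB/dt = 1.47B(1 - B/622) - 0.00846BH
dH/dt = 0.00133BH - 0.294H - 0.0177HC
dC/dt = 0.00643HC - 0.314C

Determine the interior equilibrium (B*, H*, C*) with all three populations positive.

B* ≈ 447, H* ≈ 48.8, C* ≈ 17

From dC/dt = 0: 0.00643H* = 0.314, so H* = 48.8.
From dB/dt = 0: 1.47(1 - B*/622) = 0.00846·48.8, giving B* = 622·(1 - 0.281) = 447.
From dH/dt = 0: 0.00133·447 - 0.294 = 0.0177C*, so C* = 0.301/0.0177 = 17.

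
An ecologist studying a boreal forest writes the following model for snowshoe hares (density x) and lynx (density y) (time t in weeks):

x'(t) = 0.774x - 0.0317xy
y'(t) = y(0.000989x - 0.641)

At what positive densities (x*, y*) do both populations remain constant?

Set dy/dt = 0 with y > 0: 0.000989x - 0.641 = 0, so x* = 0.641/0.000989 = 648.
Set dx/dt = 0 with x > 0: 0.774 - 0.0317y = 0, so y* = 0.774/0.0317 = 24.4.

x* ≈ 648, y* ≈ 24.4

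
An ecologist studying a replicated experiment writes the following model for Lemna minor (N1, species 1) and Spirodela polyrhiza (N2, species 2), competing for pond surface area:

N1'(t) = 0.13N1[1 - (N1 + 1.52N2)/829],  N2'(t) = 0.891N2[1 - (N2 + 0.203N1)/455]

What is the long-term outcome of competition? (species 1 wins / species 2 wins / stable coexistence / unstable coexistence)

Compare the nullcline intercepts: K1/α12 = 829/1.52 = 545 > K2 = 455; K2/α21 = 455/0.203 = 2240 > K1 = 829.
Since both inequalities hold, each species can invade when rare, so the interior equilibrium is stable.

stable coexistence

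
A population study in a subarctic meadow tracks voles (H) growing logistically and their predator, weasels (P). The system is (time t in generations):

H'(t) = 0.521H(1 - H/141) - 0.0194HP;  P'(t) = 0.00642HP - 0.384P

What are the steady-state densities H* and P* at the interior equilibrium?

From dP/dt = 0 with P > 0: 0.00642H* = 0.384, so H* = 59.8.
Substitute into dH/dt = 0: 0.521(1 - 59.8/141) = 0.0194P*.
The bracket is 0.576, giving P* = 0.3/0.0194 = 15.5.

H* ≈ 59.8, P* ≈ 15.5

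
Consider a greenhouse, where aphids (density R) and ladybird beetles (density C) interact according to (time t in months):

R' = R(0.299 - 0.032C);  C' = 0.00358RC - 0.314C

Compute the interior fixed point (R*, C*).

Set dC/dt = 0 with C > 0: 0.00358R - 0.314 = 0, so R* = 0.314/0.00358 = 87.7.
Set dR/dt = 0 with R > 0: 0.299 - 0.032C = 0, so C* = 0.299/0.032 = 9.34.

R* ≈ 87.7, C* ≈ 9.34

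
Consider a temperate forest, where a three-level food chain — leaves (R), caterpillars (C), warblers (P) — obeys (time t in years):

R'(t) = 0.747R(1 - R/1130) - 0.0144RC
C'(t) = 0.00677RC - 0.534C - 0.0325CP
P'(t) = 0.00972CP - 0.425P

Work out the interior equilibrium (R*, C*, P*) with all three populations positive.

R* ≈ 178, C* ≈ 43.7, P* ≈ 20.6

From dP/dt = 0: 0.00972C* = 0.425, so C* = 43.7.
From dR/dt = 0: 0.747(1 - R*/1130) = 0.0144·43.7, giving R* = 1130·(1 - 0.843) = 178.
From dC/dt = 0: 0.00677·178 - 0.534 = 0.0325P*, so P* = 0.668/0.0325 = 20.6.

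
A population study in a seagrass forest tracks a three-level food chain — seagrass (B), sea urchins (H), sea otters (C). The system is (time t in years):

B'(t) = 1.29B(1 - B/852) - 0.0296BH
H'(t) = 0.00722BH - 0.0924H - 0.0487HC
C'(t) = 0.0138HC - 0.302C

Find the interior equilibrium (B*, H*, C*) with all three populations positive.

B* ≈ 424, H* ≈ 21.9, C* ≈ 61

From dC/dt = 0: 0.0138H* = 0.302, so H* = 21.9.
From dB/dt = 0: 1.29(1 - B*/852) = 0.0296·21.9, giving B* = 852·(1 - 0.502) = 424.
From dH/dt = 0: 0.00722·424 - 0.0924 = 0.0487C*, so C* = 2.97/0.0487 = 61.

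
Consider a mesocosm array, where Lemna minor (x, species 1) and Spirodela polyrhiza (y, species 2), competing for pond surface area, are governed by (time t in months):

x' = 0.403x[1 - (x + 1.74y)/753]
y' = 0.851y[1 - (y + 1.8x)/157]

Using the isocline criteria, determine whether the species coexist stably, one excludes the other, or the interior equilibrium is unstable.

species 1 excludes species 2

Compare the nullcline intercepts: K1/α12 = 753/1.74 = 433 > K2 = 157; K2/α21 = 157/1.8 = 87.2 < K1 = 753.
Since the inequalities point opposite ways, species 1 can invade but species 2 cannot.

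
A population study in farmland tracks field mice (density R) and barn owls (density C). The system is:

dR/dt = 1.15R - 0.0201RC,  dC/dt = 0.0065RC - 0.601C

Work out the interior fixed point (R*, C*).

R* ≈ 92.5, C* ≈ 57.2

Set dC/dt = 0 with C > 0: 0.0065R - 0.601 = 0, so R* = 0.601/0.0065 = 92.5.
Set dR/dt = 0 with R > 0: 1.15 - 0.0201C = 0, so C* = 1.15/0.0201 = 57.2.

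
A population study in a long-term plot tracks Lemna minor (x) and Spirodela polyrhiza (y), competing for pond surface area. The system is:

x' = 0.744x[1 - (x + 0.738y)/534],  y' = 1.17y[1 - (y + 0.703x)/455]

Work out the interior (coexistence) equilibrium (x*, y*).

Setting both brackets to zero gives the nullclines x + 0.738y = 534 and 0.703x + y = 455.
Substituting y = 455 - 0.703x into the first: x(1 - 0.738·0.703) = 534 - 0.738·455.
So x* = 198/0.481 = 412, and then y* = 455 - 0.703·412 = 165.

x* ≈ 412, y* ≈ 165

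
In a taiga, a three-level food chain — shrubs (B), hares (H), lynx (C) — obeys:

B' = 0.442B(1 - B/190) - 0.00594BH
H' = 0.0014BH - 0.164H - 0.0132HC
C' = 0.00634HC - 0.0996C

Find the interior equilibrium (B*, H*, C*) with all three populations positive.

B* ≈ 150, H* ≈ 15.7, C* ≈ 3.47

From dC/dt = 0: 0.00634H* = 0.0996, so H* = 15.7.
From dB/dt = 0: 0.442(1 - B*/190) = 0.00594·15.7, giving B* = 190·(1 - 0.211) = 150.
From dH/dt = 0: 0.0014·150 - 0.164 = 0.0132C*, so C* = 0.0458/0.0132 = 3.47.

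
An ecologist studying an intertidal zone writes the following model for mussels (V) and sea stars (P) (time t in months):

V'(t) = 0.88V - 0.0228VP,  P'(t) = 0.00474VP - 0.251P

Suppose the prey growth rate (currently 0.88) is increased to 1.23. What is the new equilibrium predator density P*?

P* ≈ 53.9

At the interior fixed point, setting dV/dt = 0 with V > 0 fixes P* = (prey growth rate)/(VP coefficient) — independent of the other coefficients.
With the change, P* = 1.23/0.0228 = 53.9; it rises from 38.6.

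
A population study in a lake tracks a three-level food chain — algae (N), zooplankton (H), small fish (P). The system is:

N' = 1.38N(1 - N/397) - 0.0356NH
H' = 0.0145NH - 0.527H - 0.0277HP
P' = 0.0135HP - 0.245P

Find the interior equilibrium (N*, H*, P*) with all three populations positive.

From dP/dt = 0: 0.0135H* = 0.245, so H* = 18.1.
From dN/dt = 0: 1.38(1 - N*/397) = 0.0356·18.1, giving N* = 397·(1 - 0.468) = 211.
From dH/dt = 0: 0.0145·211 - 0.527 = 0.0277P*, so P* = 2.53/0.0277 = 91.5.

N* ≈ 211, H* ≈ 18.1, P* ≈ 91.5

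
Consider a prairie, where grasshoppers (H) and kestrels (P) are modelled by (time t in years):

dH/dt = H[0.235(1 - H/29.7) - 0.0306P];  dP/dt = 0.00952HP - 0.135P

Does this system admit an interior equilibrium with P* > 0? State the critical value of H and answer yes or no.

Threshold H = 14.2; K > 14.2, so yes, the predator persists.

The predator equation gives dP/dt > 0 only when H > 0.135/0.00952 = 14.2.
Without the predator, H → K = 29.7. Since 29.7 > 14.2, the predator can invade and persist.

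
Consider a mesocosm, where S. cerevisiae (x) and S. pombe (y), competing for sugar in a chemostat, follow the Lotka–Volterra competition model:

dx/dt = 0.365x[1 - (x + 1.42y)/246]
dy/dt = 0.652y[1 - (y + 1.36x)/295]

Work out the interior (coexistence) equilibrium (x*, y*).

Setting both brackets to zero gives the nullclines x + 1.42y = 246 and 1.36x + y = 295.
Substituting y = 295 - 1.36x into the first: x(1 - 1.42·1.36) = 246 - 1.42·295.
So x* = -173/-0.931 = 186, and then y* = 295 - 1.36·186 = 42.5.

x* ≈ 186, y* ≈ 42.5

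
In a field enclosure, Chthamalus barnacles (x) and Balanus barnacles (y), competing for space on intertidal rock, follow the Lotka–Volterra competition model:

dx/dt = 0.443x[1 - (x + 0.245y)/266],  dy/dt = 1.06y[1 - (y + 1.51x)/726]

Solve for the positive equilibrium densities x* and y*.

Setting both brackets to zero gives the nullclines x + 0.245y = 266 and 1.51x + y = 726.
Substituting y = 726 - 1.51x into the first: x(1 - 0.245·1.51) = 266 - 0.245·726.
So x* = 88.1/0.63 = 140, and then y* = 726 - 1.51·140 = 515.

x* ≈ 140, y* ≈ 515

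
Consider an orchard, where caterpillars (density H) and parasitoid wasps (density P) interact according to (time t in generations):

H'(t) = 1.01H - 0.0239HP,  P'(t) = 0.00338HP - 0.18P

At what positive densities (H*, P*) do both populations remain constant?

Set dP/dt = 0 with P > 0: 0.00338H - 0.18 = 0, so H* = 0.18/0.00338 = 53.3.
Set dH/dt = 0 with H > 0: 1.01 - 0.0239P = 0, so P* = 1.01/0.0239 = 42.3.

H* ≈ 53.3, P* ≈ 42.3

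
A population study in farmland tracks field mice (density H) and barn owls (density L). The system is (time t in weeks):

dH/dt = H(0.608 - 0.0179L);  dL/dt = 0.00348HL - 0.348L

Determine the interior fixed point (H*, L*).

H* ≈ 100, L* ≈ 34

Set dL/dt = 0 with L > 0: 0.00348H - 0.348 = 0, so H* = 0.348/0.00348 = 100.
Set dH/dt = 0 with H > 0: 0.608 - 0.0179L = 0, so L* = 0.608/0.0179 = 34.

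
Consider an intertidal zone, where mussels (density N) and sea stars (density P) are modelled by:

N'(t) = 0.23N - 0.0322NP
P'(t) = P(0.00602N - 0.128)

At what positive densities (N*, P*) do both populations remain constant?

Set dP/dt = 0 with P > 0: 0.00602N - 0.128 = 0, so N* = 0.128/0.00602 = 21.3.
Set dN/dt = 0 with N > 0: 0.23 - 0.0322P = 0, so P* = 0.23/0.0322 = 7.14.

N* ≈ 21.3, P* ≈ 7.14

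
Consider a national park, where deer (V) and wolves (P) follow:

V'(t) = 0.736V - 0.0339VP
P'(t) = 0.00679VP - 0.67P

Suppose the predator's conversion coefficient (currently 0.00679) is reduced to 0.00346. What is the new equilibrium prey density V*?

At the interior fixed point, setting dP/dt = 0 with P > 0 fixes V* = (predator death rate)/(VP coefficient) — independent of the other coefficients.
With the change, V* = 0.67/0.00346 = 194; it rises from 98.7.

V* ≈ 194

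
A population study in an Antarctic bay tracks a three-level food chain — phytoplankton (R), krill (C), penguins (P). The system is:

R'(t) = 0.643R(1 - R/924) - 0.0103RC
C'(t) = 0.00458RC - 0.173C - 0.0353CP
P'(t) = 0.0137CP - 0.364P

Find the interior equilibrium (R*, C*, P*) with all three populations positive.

From dP/dt = 0: 0.0137C* = 0.364, so C* = 26.6.
From dR/dt = 0: 0.643(1 - R*/924) = 0.0103·26.6, giving R* = 924·(1 - 0.426) = 531.
From dC/dt = 0: 0.00458·531 - 0.173 = 0.0353P*, so P* = 2.26/0.0353 = 64.

R* ≈ 531, C* ≈ 26.6, P* ≈ 64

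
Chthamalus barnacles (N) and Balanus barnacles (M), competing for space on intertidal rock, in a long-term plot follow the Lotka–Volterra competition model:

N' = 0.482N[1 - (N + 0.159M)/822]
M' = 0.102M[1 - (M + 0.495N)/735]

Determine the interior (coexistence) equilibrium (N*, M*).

Setting both brackets to zero gives the nullclines N + 0.159M = 822 and 0.495N + M = 735.
Substituting M = 735 - 0.495N into the first: N(1 - 0.159·0.495) = 822 - 0.159·735.
So N* = 705/0.921 = 765, and then M* = 735 - 0.495·765 = 356.

N* ≈ 765, M* ≈ 356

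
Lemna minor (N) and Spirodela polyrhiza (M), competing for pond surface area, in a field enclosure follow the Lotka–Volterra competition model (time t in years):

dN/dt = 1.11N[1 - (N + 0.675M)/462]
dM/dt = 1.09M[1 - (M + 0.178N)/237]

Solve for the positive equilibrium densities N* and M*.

N* ≈ 343, M* ≈ 176

Setting both brackets to zero gives the nullclines N + 0.675M = 462 and 0.178N + M = 237.
Substituting M = 237 - 0.178N into the first: N(1 - 0.675·0.178) = 462 - 0.675·237.
So N* = 302/0.88 = 343, and then M* = 237 - 0.178·343 = 176.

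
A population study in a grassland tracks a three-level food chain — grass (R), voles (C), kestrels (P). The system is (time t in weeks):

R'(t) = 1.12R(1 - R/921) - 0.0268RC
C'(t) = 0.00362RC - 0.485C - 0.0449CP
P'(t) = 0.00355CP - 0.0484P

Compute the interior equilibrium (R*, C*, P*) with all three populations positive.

R* ≈ 621, C* ≈ 13.6, P* ≈ 39.2

From dP/dt = 0: 0.00355C* = 0.0484, so C* = 13.6.
From dR/dt = 0: 1.12(1 - R*/921) = 0.0268·13.6, giving R* = 921·(1 - 0.326) = 621.
From dC/dt = 0: 0.00362·621 - 0.485 = 0.0449P*, so P* = 1.76/0.0449 = 39.2.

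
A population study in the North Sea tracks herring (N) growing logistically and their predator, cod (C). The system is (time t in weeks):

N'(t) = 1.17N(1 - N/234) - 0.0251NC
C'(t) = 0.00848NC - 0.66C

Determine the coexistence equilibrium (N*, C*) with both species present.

From dC/dt = 0 with C > 0: 0.00848N* = 0.66, so N* = 77.8.
Substitute into dN/dt = 0: 1.17(1 - 77.8/234) = 0.0251C*.
The bracket is 0.667, giving C* = 0.781/0.0251 = 31.1.

N* ≈ 77.8, C* ≈ 31.1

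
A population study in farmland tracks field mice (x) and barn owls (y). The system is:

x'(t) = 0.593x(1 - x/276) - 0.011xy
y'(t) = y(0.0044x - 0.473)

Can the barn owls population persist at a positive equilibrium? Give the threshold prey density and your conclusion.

Threshold x = 107; K > 107, so yes, the predator persists.

The predator equation gives dy/dt > 0 only when x > 0.473/0.0044 = 107.
Without the predator, x → K = 276. Since 276 > 107, the predator can invade and persist.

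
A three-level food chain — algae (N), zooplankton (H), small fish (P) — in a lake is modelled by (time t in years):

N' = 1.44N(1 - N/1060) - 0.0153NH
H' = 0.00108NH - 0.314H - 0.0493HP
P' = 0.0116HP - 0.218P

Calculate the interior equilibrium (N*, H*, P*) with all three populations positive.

N* ≈ 848, H* ≈ 18.8, P* ≈ 12.2

From dP/dt = 0: 0.0116H* = 0.218, so H* = 18.8.
From dN/dt = 0: 1.44(1 - N*/1060) = 0.0153·18.8, giving N* = 1060·(1 - 0.2) = 848.
From dH/dt = 0: 0.00108·848 - 0.314 = 0.0493P*, so P* = 0.602/0.0493 = 12.2.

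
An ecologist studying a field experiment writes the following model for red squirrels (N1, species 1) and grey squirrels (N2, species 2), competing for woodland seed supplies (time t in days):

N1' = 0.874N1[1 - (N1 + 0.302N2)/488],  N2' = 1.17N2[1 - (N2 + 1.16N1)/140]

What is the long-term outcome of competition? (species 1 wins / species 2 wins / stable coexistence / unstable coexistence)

species 1 excludes species 2

Compare the nullcline intercepts: K1/α12 = 488/0.302 = 1620 > K2 = 140; K2/α21 = 140/1.16 = 121 < K1 = 488.
Since the inequalities point opposite ways, species 1 can invade but species 2 cannot.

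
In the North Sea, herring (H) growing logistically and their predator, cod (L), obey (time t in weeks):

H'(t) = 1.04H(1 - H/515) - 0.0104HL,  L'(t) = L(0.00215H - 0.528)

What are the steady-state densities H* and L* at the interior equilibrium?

H* ≈ 246, L* ≈ 52.3

From dL/dt = 0 with L > 0: 0.00215H* = 0.528, so H* = 246.
Substitute into dH/dt = 0: 1.04(1 - 246/515) = 0.0104L*.
The bracket is 0.523, giving L* = 0.544/0.0104 = 52.3.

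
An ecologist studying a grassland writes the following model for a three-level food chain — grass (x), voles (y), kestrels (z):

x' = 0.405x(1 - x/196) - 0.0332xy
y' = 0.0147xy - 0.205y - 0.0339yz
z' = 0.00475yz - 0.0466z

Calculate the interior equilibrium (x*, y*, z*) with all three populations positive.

From dz/dt = 0: 0.00475y* = 0.0466, so y* = 9.81.
From dx/dt = 0: 0.405(1 - x*/196) = 0.0332·9.81, giving x* = 196·(1 - 0.804) = 38.4.
From dy/dt = 0: 0.0147·38.4 - 0.205 = 0.0339z*, so z* = 0.359/0.0339 = 10.6.

x* ≈ 38.4, y* ≈ 9.81, z* ≈ 10.6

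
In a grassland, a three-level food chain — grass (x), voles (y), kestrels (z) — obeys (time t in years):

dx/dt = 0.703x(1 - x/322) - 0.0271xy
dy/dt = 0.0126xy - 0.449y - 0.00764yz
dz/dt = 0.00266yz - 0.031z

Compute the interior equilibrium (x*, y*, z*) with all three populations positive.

From dz/dt = 0: 0.00266y* = 0.031, so y* = 11.7.
From dx/dt = 0: 0.703(1 - x*/322) = 0.0271·11.7, giving x* = 322·(1 - 0.449) = 177.
From dy/dt = 0: 0.0126·177 - 0.449 = 0.00764z*, so z* = 1.79/0.00764 = 234.

x* ≈ 177, y* ≈ 11.7, z* ≈ 234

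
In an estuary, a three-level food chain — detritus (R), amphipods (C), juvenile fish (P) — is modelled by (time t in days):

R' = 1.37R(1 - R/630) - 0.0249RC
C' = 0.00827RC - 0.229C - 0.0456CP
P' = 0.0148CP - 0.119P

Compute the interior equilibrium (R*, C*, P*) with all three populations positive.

From dP/dt = 0: 0.0148C* = 0.119, so C* = 8.04.
From dR/dt = 0: 1.37(1 - R*/630) = 0.0249·8.04, giving R* = 630·(1 - 0.146) = 538.
From dC/dt = 0: 0.00827·538 - 0.229 = 0.0456P*, so P* = 4.22/0.0456 = 92.5.

R* ≈ 538, C* ≈ 8.04, P* ≈ 92.5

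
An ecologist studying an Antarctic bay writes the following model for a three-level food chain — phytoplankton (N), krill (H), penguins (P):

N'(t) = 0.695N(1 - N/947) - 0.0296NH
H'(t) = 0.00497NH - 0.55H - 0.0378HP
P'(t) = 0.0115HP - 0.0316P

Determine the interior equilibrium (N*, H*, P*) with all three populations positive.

From dP/dt = 0: 0.0115H* = 0.0316, so H* = 2.75.
From dN/dt = 0: 0.695(1 - N*/947) = 0.0296·2.75, giving N* = 947·(1 - 0.117) = 836.
From dH/dt = 0: 0.00497·836 - 0.55 = 0.0378P*, so P* = 3.61/0.0378 = 95.4.

N* ≈ 836, H* ≈ 2.75, P* ≈ 95.4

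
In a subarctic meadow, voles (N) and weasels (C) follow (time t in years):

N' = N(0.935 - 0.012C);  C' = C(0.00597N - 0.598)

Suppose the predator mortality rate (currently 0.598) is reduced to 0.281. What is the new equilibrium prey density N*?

At the interior fixed point, setting dC/dt = 0 with C > 0 fixes N* = (predator death rate)/(NC coefficient) — independent of the other coefficients.
With the change, N* = 0.281/0.00597 = 47.1; it falls from 100.

N* ≈ 47.1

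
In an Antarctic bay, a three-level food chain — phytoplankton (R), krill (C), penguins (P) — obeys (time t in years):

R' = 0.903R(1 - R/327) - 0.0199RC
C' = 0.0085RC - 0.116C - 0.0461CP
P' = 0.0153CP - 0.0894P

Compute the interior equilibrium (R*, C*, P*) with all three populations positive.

From dP/dt = 0: 0.0153C* = 0.0894, so C* = 5.84.
From dR/dt = 0: 0.903(1 - R*/327) = 0.0199·5.84, giving R* = 327·(1 - 0.129) = 285.
From dC/dt = 0: 0.0085·285 - 0.116 = 0.0461P*, so P* = 2.31/0.0461 = 50.

R* ≈ 285, C* ≈ 5.84, P* ≈ 50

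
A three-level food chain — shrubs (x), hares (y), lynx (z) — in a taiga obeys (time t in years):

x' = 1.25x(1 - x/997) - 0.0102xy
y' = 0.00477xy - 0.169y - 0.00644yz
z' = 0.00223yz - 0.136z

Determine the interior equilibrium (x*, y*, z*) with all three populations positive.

From dz/dt = 0: 0.00223y* = 0.136, so y* = 61.
From dx/dt = 0: 1.25(1 - x*/997) = 0.0102·61, giving x* = 997·(1 - 0.498) = 501.
From dy/dt = 0: 0.00477·501 - 0.169 = 0.00644z*, so z* = 2.22/0.00644 = 345.

x* ≈ 501, y* ≈ 61, z* ≈ 345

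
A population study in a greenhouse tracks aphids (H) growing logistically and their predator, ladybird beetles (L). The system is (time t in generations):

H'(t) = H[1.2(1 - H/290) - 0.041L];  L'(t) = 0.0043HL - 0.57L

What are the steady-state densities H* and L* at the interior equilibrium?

From dL/dt = 0 with L > 0: 0.0043H* = 0.57, so H* = 133.
Substitute into dH/dt = 0: 1.2(1 - 133/290) = 0.041L*.
The bracket is 0.543, giving L* = 0.651/0.041 = 15.9.

H* ≈ 133, L* ≈ 15.9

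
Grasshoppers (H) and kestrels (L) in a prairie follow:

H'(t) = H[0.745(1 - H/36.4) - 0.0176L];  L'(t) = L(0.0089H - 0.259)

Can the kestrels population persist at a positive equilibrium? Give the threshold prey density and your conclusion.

Threshold H = 29.1; K > 29.1, so yes, the predator persists.

The predator equation gives dL/dt > 0 only when H > 0.259/0.0089 = 29.1.
Without the predator, H → K = 36.4. Since 36.4 > 29.1, the predator can invade and persist.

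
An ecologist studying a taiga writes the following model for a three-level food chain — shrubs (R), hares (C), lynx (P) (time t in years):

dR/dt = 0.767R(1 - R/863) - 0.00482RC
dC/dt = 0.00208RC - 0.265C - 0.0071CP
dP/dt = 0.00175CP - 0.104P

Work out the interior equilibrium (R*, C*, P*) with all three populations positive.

R* ≈ 541, C* ≈ 59.4, P* ≈ 121

From dP/dt = 0: 0.00175C* = 0.104, so C* = 59.4.
From dR/dt = 0: 0.767(1 - R*/863) = 0.00482·59.4, giving R* = 863·(1 - 0.373) = 541.
From dC/dt = 0: 0.00208·541 - 0.265 = 0.0071P*, so P* = 0.86/0.0071 = 121.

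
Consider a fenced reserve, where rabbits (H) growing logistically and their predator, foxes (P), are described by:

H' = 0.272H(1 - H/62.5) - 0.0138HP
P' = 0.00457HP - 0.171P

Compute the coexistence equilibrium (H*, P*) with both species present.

From dP/dt = 0 with P > 0: 0.00457H* = 0.171, so H* = 37.4.
Substitute into dH/dt = 0: 0.272(1 - 37.4/62.5) = 0.0138P*.
The bracket is 0.401, giving P* = 0.109/0.0138 = 7.91.

H* ≈ 37.4, P* ≈ 7.91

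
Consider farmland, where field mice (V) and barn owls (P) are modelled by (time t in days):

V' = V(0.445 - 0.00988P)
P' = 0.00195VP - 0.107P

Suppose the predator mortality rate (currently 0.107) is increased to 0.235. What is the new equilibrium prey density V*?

At the interior fixed point, setting dP/dt = 0 with P > 0 fixes V* = (predator death rate)/(VP coefficient) — independent of the other coefficients.
With the change, V* = 0.235/0.00195 = 121; it rises from 54.9.

V* ≈ 121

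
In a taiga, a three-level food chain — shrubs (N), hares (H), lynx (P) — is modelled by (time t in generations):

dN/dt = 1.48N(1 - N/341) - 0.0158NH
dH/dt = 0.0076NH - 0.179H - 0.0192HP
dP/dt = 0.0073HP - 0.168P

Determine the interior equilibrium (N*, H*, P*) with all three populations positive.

N* ≈ 257, H* ≈ 23, P* ≈ 92.5

From dP/dt = 0: 0.0073H* = 0.168, so H* = 23.
From dN/dt = 0: 1.48(1 - N*/341) = 0.0158·23, giving N* = 341·(1 - 0.246) = 257.
From dH/dt = 0: 0.0076·257 - 0.179 = 0.0192P*, so P* = 1.78/0.0192 = 92.5.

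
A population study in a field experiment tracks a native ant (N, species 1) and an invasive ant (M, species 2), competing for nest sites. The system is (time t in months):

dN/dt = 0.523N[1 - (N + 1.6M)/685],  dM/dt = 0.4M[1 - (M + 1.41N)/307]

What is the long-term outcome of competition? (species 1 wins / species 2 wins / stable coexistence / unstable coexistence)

Compare the nullcline intercepts: K1/α12 = 685/1.6 = 428 > K2 = 307; K2/α21 = 307/1.41 = 218 < K1 = 685.
Since the inequalities point opposite ways, species 1 can invade but species 2 cannot.

species 1 excludes species 2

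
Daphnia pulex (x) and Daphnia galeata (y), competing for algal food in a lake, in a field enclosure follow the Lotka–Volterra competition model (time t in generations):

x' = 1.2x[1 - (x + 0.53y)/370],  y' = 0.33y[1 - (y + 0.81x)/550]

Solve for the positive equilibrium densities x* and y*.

x* ≈ 138, y* ≈ 439

Setting both brackets to zero gives the nullclines x + 0.53y = 370 and 0.81x + y = 550.
Substituting y = 550 - 0.81x into the first: x(1 - 0.53·0.81) = 370 - 0.53·550.
So x* = 78.5/0.571 = 138, and then y* = 550 - 0.81·138 = 439.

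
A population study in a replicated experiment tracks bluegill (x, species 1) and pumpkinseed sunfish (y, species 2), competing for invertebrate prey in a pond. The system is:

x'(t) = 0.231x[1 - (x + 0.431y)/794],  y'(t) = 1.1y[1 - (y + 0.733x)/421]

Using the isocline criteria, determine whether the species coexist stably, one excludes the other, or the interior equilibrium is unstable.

species 1 excludes species 2

Compare the nullcline intercepts: K1/α12 = 794/0.431 = 1840 > K2 = 421; K2/α21 = 421/0.733 = 574 < K1 = 794.
Since the inequalities point opposite ways, species 1 can invade but species 2 cannot.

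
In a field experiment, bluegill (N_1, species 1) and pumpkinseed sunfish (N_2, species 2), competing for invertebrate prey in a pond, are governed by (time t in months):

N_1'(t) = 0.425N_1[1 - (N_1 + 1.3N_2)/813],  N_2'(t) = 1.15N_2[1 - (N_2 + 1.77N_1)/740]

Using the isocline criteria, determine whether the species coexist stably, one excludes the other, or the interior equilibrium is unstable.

Compare the nullcline intercepts: K1/α12 = 813/1.3 = 625 < K2 = 740; K2/α21 = 740/1.77 = 418 < K1 = 813.
Since both are reversed, neither can invade when rare; the interior point is a saddle.

unstable coexistence (outcome depends on initial conditions)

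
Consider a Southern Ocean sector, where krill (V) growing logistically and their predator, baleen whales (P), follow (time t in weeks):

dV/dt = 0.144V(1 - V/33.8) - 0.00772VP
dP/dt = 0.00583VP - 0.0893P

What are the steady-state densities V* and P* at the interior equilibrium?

From dP/dt = 0 with P > 0: 0.00583V* = 0.0893, so V* = 15.3.
Substitute into dV/dt = 0: 0.144(1 - 15.3/33.8) = 0.00772P*.
The bracket is 0.547, giving P* = 0.0787/0.00772 = 10.2.

V* ≈ 15.3, P* ≈ 10.2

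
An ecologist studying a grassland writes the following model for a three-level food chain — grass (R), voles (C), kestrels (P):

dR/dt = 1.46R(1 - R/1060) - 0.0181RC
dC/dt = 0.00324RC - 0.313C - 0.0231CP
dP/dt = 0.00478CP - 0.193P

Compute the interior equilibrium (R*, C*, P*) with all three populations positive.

R* ≈ 529, C* ≈ 40.4, P* ≈ 60.7

From dP/dt = 0: 0.00478C* = 0.193, so C* = 40.4.
From dR/dt = 0: 1.46(1 - R*/1060) = 0.0181·40.4, giving R* = 1060·(1 - 0.501) = 529.
From dC/dt = 0: 0.00324·529 - 0.313 = 0.0231P*, so P* = 1.4/0.0231 = 60.7.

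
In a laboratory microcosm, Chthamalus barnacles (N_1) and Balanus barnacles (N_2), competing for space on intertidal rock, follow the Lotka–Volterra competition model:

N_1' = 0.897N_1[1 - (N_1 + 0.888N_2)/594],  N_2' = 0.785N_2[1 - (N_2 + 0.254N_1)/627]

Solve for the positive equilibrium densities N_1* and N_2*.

Setting both brackets to zero gives the nullclines N_1 + 0.888N_2 = 594 and 0.254N_1 + N_2 = 627.
Substituting N_2 = 627 - 0.254N_1 into the first: N_1(1 - 0.888·0.254) = 594 - 0.888·627.
So N_1* = 37.2/0.774 = 48.1, and then N_2* = 627 - 0.254·48.1 = 615.

N_1* ≈ 48.1, N_2* ≈ 615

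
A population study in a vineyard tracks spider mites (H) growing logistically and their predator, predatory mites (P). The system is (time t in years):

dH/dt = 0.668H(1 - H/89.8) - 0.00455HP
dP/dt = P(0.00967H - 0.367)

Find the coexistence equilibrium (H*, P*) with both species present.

From dP/dt = 0 with P > 0: 0.00967H* = 0.367, so H* = 38.
Substitute into dH/dt = 0: 0.668(1 - 38/89.8) = 0.00455P*.
The bracket is 0.577, giving P* = 0.386/0.00455 = 84.8.

H* ≈ 38, P* ≈ 84.8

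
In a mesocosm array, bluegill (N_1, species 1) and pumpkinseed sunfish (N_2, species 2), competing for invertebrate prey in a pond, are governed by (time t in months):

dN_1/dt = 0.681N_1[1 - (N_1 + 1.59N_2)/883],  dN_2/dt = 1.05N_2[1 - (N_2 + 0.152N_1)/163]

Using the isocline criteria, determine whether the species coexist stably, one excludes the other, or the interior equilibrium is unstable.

Compare the nullcline intercepts: K1/α12 = 883/1.59 = 555 > K2 = 163; K2/α21 = 163/0.152 = 1070 > K1 = 883.
Since both inequalities hold, each species can invade when rare, so the interior equilibrium is stable.

stable coexistence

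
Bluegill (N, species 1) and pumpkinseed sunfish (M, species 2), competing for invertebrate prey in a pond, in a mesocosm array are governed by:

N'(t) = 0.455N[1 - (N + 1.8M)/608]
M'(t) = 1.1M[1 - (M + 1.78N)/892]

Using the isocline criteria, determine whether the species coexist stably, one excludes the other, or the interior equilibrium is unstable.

Compare the nullcline intercepts: K1/α12 = 608/1.8 = 338 < K2 = 892; K2/α21 = 892/1.78 = 501 < K1 = 608.
Since both are reversed, neither can invade when rare; the interior point is a saddle.

unstable coexistence (outcome depends on initial conditions)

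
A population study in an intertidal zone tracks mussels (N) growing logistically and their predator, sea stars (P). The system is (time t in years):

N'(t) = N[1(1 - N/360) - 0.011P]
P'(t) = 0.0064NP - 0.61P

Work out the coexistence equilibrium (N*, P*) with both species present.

N* ≈ 95.3, P* ≈ 66.8

From dP/dt = 0 with P > 0: 0.0064N* = 0.61, so N* = 95.3.
Substitute into dN/dt = 0: 1(1 - 95.3/360) = 0.011P*.
The bracket is 0.735, giving P* = 0.735/0.011 = 66.8.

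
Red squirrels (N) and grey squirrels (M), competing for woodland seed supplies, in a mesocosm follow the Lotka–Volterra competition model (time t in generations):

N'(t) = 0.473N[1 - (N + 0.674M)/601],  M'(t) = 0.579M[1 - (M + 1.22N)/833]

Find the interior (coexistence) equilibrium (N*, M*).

N* ≈ 223, M* ≈ 561

Setting both brackets to zero gives the nullclines N + 0.674M = 601 and 1.22N + M = 833.
Substituting M = 833 - 1.22N into the first: N(1 - 0.674·1.22) = 601 - 0.674·833.
So N* = 39.6/0.178 = 223, and then M* = 833 - 1.22·223 = 561.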